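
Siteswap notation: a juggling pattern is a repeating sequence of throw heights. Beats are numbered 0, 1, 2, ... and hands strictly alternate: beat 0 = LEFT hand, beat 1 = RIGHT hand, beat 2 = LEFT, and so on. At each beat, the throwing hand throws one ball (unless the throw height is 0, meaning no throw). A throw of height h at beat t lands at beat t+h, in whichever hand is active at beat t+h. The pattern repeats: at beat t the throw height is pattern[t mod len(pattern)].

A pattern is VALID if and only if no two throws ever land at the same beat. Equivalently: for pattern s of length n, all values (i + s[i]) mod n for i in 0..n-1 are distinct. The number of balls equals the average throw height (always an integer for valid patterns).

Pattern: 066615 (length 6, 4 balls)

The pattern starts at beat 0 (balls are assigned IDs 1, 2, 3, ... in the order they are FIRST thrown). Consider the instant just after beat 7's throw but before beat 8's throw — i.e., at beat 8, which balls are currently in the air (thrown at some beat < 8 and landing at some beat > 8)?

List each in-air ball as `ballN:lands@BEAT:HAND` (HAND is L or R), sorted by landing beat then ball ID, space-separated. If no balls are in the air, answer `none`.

Beat 1 (R): throw ball1 h=6 -> lands@7:R; in-air after throw: [b1@7:R]
Beat 2 (L): throw ball2 h=6 -> lands@8:L; in-air after throw: [b1@7:R b2@8:L]
Beat 3 (R): throw ball3 h=6 -> lands@9:R; in-air after throw: [b1@7:R b2@8:L b3@9:R]
Beat 4 (L): throw ball4 h=1 -> lands@5:R; in-air after throw: [b4@5:R b1@7:R b2@8:L b3@9:R]
Beat 5 (R): throw ball4 h=5 -> lands@10:L; in-air after throw: [b1@7:R b2@8:L b3@9:R b4@10:L]
Beat 7 (R): throw ball1 h=6 -> lands@13:R; in-air after throw: [b2@8:L b3@9:R b4@10:L b1@13:R]
Beat 8 (L): throw ball2 h=6 -> lands@14:L; in-air after throw: [b3@9:R b4@10:L b1@13:R b2@14:L]

Answer: ball3:lands@9:R ball4:lands@10:L ball1:lands@13:R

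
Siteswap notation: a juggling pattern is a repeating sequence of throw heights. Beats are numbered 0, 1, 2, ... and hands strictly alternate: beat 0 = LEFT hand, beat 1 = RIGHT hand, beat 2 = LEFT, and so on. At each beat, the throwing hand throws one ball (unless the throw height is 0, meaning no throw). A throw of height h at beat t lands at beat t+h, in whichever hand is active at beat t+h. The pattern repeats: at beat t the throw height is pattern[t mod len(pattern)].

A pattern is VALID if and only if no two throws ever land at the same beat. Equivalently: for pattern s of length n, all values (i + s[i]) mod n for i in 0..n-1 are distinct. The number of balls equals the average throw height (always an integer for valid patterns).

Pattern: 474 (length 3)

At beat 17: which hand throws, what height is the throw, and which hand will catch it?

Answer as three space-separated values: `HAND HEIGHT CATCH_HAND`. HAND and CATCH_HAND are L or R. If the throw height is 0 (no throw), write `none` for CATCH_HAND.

Answer: R 4 R

Derivation:
Beat 17: 17 mod 2 = 1, so hand = R
Throw height = pattern[17 mod 3] = pattern[2] = 4
Lands at beat 17+4=21, 21 mod 2 = 1, so catch hand = R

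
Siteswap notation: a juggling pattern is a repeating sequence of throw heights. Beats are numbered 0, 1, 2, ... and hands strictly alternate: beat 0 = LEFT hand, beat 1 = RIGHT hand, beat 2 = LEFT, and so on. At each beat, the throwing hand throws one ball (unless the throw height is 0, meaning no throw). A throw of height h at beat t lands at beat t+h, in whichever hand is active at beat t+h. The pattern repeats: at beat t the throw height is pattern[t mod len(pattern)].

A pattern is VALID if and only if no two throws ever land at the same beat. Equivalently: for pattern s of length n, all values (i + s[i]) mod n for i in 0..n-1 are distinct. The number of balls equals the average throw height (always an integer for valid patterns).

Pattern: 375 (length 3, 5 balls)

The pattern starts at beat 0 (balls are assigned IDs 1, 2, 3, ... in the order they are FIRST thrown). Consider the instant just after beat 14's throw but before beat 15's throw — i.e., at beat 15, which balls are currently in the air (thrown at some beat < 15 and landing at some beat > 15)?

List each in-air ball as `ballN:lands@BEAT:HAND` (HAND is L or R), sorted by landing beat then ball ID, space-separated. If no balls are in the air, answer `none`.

Beat 0 (L): throw ball1 h=3 -> lands@3:R; in-air after throw: [b1@3:R]
Beat 1 (R): throw ball2 h=7 -> lands@8:L; in-air after throw: [b1@3:R b2@8:L]
Beat 2 (L): throw ball3 h=5 -> lands@7:R; in-air after throw: [b1@3:R b3@7:R b2@8:L]
Beat 3 (R): throw ball1 h=3 -> lands@6:L; in-air after throw: [b1@6:L b3@7:R b2@8:L]
Beat 4 (L): throw ball4 h=7 -> lands@11:R; in-air after throw: [b1@6:L b3@7:R b2@8:L b4@11:R]
Beat 5 (R): throw ball5 h=5 -> lands@10:L; in-air after throw: [b1@6:L b3@7:R b2@8:L b5@10:L b4@11:R]
Beat 6 (L): throw ball1 h=3 -> lands@9:R; in-air after throw: [b3@7:R b2@8:L b1@9:R b5@10:L b4@11:R]
Beat 7 (R): throw ball3 h=7 -> lands@14:L; in-air after throw: [b2@8:L b1@9:R b5@10:L b4@11:R b3@14:L]
Beat 8 (L): throw ball2 h=5 -> lands@13:R; in-air after throw: [b1@9:R b5@10:L b4@11:R b2@13:R b3@14:L]
Beat 9 (R): throw ball1 h=3 -> lands@12:L; in-air after throw: [b5@10:L b4@11:R b1@12:L b2@13:R b3@14:L]
Beat 10 (L): throw ball5 h=7 -> lands@17:R; in-air after throw: [b4@11:R b1@12:L b2@13:R b3@14:L b5@17:R]
Beat 11 (R): throw ball4 h=5 -> lands@16:L; in-air after throw: [b1@12:L b2@13:R b3@14:L b4@16:L b5@17:R]
Beat 12 (L): throw ball1 h=3 -> lands@15:R; in-air after throw: [b2@13:R b3@14:L b1@15:R b4@16:L b5@17:R]
Beat 13 (R): throw ball2 h=7 -> lands@20:L; in-air after throw: [b3@14:L b1@15:R b4@16:L b5@17:R b2@20:L]
Beat 14 (L): throw ball3 h=5 -> lands@19:R; in-air after throw: [b1@15:R b4@16:L b5@17:R b3@19:R b2@20:L]
Beat 15 (R): throw ball1 h=3 -> lands@18:L; in-air after throw: [b4@16:L b5@17:R b1@18:L b3@19:R b2@20:L]

Answer: ball4:lands@16:L ball5:lands@17:R ball3:lands@19:R ball2:lands@20:L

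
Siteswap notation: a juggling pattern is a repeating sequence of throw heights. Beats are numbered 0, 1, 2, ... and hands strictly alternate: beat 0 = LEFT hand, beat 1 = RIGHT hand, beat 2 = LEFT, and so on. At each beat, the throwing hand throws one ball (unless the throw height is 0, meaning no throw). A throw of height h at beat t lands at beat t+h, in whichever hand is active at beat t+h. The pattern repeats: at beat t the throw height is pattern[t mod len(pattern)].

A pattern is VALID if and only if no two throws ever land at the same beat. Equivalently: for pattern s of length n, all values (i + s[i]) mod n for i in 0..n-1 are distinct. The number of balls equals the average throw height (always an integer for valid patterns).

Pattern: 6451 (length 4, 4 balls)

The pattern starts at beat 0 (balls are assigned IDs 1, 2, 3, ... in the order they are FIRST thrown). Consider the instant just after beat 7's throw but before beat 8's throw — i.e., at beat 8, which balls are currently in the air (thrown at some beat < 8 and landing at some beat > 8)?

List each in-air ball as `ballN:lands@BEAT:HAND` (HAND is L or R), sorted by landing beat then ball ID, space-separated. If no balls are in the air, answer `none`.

Beat 0 (L): throw ball1 h=6 -> lands@6:L; in-air after throw: [b1@6:L]
Beat 1 (R): throw ball2 h=4 -> lands@5:R; in-air after throw: [b2@5:R b1@6:L]
Beat 2 (L): throw ball3 h=5 -> lands@7:R; in-air after throw: [b2@5:R b1@6:L b3@7:R]
Beat 3 (R): throw ball4 h=1 -> lands@4:L; in-air after throw: [b4@4:L b2@5:R b1@6:L b3@7:R]
Beat 4 (L): throw ball4 h=6 -> lands@10:L; in-air after throw: [b2@5:R b1@6:L b3@7:R b4@10:L]
Beat 5 (R): throw ball2 h=4 -> lands@9:R; in-air after throw: [b1@6:L b3@7:R b2@9:R b4@10:L]
Beat 6 (L): throw ball1 h=5 -> lands@11:R; in-air after throw: [b3@7:R b2@9:R b4@10:L b1@11:R]
Beat 7 (R): throw ball3 h=1 -> lands@8:L; in-air after throw: [b3@8:L b2@9:R b4@10:L b1@11:R]
Beat 8 (L): throw ball3 h=6 -> lands@14:L; in-air after throw: [b2@9:R b4@10:L b1@11:R b3@14:L]

Answer: ball2:lands@9:R ball4:lands@10:L ball1:lands@11:R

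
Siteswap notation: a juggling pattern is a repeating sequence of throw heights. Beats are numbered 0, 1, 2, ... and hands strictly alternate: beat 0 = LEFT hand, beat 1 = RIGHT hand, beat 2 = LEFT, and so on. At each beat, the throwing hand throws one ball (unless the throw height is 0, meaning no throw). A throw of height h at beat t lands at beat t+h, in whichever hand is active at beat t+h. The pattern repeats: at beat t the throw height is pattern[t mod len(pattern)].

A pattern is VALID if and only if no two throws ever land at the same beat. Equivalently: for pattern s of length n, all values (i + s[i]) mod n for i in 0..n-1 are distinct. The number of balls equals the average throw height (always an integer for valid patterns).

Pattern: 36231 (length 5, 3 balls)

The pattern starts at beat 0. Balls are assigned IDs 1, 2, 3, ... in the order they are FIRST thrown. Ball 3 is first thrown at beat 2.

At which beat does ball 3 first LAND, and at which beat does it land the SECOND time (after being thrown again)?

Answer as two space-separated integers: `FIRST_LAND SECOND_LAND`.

Answer: 4 5

Derivation:
Beat 0 (L): throw ball1 h=3 -> lands@3:R; in-air after throw: [b1@3:R]
Beat 1 (R): throw ball2 h=6 -> lands@7:R; in-air after throw: [b1@3:R b2@7:R]
Beat 2 (L): throw ball3 h=2 -> lands@4:L; in-air after throw: [b1@3:R b3@4:L b2@7:R]
Beat 3 (R): throw ball1 h=3 -> lands@6:L; in-air after throw: [b3@4:L b1@6:L b2@7:R]
Beat 4 (L): throw ball3 h=1 -> lands@5:R; in-air after throw: [b3@5:R b1@6:L b2@7:R]
Beat 5 (R): throw ball3 h=3 -> lands@8:L; in-air after throw: [b1@6:L b2@7:R b3@8:L]
Ball 3: thrown@2 h=2 -> first land @4; rethrown@4 h=1 -> second land @5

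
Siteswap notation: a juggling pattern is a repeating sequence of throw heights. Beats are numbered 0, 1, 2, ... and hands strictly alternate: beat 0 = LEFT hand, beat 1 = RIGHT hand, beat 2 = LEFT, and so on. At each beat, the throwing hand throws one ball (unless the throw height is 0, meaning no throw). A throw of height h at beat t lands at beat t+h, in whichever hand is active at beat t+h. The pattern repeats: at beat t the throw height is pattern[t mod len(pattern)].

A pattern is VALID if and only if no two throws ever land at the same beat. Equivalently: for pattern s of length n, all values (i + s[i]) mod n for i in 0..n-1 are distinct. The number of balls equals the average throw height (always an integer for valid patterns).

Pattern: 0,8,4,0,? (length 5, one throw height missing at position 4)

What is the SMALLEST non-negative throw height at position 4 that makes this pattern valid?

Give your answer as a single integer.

i=0: (0 + 0) mod 5 = 0
i=1: (1 + 8) mod 5 = 4
i=2: (2 + 4) mod 5 = 1
i=3: (3 + 0) mod 5 = 3
i=4: s[i]=? (unknown)
Known residues: [0, 1, 3, 4]; need a permutation of 0..4, so missing residue r = 2
Need (4 + s) mod 5 = 2; smallest s = (2 - 4) mod 5 = 3

Answer: 3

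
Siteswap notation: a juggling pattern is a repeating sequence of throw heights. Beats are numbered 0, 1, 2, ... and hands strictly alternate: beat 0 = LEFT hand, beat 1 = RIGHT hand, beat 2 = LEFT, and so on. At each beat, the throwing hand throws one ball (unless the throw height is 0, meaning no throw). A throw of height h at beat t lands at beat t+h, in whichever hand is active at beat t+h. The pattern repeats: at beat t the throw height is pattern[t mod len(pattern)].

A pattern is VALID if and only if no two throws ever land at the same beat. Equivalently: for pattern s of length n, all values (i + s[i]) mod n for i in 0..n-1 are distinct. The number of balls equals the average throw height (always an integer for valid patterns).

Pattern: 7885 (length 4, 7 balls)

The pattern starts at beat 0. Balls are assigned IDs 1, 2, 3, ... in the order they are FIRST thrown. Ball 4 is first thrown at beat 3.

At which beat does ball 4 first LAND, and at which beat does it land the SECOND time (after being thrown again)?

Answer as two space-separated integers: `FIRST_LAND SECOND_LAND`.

Answer: 8 15

Derivation:
Beat 0 (L): throw ball1 h=7 -> lands@7:R; in-air after throw: [b1@7:R]
Beat 1 (R): throw ball2 h=8 -> lands@9:R; in-air after throw: [b1@7:R b2@9:R]
Beat 2 (L): throw ball3 h=8 -> lands@10:L; in-air after throw: [b1@7:R b2@9:R b3@10:L]
Beat 3 (R): throw ball4 h=5 -> lands@8:L; in-air after throw: [b1@7:R b4@8:L b2@9:R b3@10:L]
Beat 4 (L): throw ball5 h=7 -> lands@11:R; in-air after throw: [b1@7:R b4@8:L b2@9:R b3@10:L b5@11:R]
Beat 5 (R): throw ball6 h=8 -> lands@13:R; in-air after throw: [b1@7:R b4@8:L b2@9:R b3@10:L b5@11:R b6@13:R]
Beat 6 (L): throw ball7 h=8 -> lands@14:L; in-air after throw: [b1@7:R b4@8:L b2@9:R b3@10:L b5@11:R b6@13:R b7@14:L]
Beat 7 (R): throw ball1 h=5 -> lands@12:L; in-air after throw: [b4@8:L b2@9:R b3@10:L b5@11:R b1@12:L b6@13:R b7@14:L]
Beat 8 (L): throw ball4 h=7 -> lands@15:R; in-air after throw: [b2@9:R b3@10:L b5@11:R b1@12:L b6@13:R b7@14:L b4@15:R]
Beat 9 (R): throw ball2 h=8 -> lands@17:R; in-air after throw: [b3@10:L b5@11:R b1@12:L b6@13:R b7@14:L b4@15:R b2@17:R]
Beat 10 (L): throw ball3 h=8 -> lands@18:L; in-air after throw: [b5@11:R b1@12:L b6@13:R b7@14:L b4@15:R b2@17:R b3@18:L]
Beat 11 (R): throw ball5 h=5 -> lands@16:L; in-air after throw: [b1@12:L b6@13:R b7@14:L b4@15:R b5@16:L b2@17:R b3@18:L]
Beat 12 (L): throw ball1 h=7 -> lands@19:R; in-air after throw: [b6@13:R b7@14:L b4@15:R b5@16:L b2@17:R b3@18:L b1@19:R]
Beat 13 (R): throw ball6 h=8 -> lands@21:R; in-air after throw: [b7@14:L b4@15:R b5@16:L b2@17:R b3@18:L b1@19:R b6@21:R]
Beat 14 (L): throw ball7 h=8 -> lands@22:L; in-air after throw: [b4@15:R b5@16:L b2@17:R b3@18:L b1@19:R b6@21:R b7@22:L]
Beat 15 (R): throw ball4 h=5 -> lands@20:L; in-air after throw: [b5@16:L b2@17:R b3@18:L b1@19:R b4@20:L b6@21:R b7@22:L]
Ball 4: thrown@3 h=5 -> first land @8; rethrown@8 h=7 -> second land @15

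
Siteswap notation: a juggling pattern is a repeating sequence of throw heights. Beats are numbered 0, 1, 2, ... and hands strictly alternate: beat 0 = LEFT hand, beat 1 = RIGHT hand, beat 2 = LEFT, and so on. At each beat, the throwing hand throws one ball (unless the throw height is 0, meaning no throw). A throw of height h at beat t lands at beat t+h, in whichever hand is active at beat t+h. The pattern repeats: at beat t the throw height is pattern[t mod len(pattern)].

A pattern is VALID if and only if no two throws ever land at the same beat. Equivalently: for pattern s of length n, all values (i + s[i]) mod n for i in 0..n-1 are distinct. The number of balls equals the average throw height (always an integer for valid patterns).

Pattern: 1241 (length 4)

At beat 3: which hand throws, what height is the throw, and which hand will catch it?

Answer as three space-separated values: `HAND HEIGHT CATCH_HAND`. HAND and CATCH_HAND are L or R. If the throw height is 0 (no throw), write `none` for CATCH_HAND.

Beat 3: 3 mod 2 = 1, so hand = R
Throw height = pattern[3 mod 4] = pattern[3] = 1
Lands at beat 3+1=4, 4 mod 2 = 0, so catch hand = L

Answer: R 1 L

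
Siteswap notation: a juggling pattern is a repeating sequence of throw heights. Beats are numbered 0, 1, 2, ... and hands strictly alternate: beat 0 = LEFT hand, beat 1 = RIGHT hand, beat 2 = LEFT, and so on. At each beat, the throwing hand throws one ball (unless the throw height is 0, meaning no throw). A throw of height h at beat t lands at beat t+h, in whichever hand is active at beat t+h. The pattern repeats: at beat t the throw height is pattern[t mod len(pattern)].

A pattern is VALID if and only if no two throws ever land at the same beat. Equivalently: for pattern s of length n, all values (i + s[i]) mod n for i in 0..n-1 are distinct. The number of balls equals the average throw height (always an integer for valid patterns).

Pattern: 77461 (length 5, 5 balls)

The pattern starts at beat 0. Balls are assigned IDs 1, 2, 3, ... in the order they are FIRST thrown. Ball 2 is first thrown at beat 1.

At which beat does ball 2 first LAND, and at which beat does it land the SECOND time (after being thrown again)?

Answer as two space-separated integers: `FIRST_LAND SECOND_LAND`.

Beat 0 (L): throw ball1 h=7 -> lands@7:R; in-air after throw: [b1@7:R]
Beat 1 (R): throw ball2 h=7 -> lands@8:L; in-air after throw: [b1@7:R b2@8:L]
Beat 2 (L): throw ball3 h=4 -> lands@6:L; in-air after throw: [b3@6:L b1@7:R b2@8:L]
Beat 3 (R): throw ball4 h=6 -> lands@9:R; in-air after throw: [b3@6:L b1@7:R b2@8:L b4@9:R]
Beat 4 (L): throw ball5 h=1 -> lands@5:R; in-air after throw: [b5@5:R b3@6:L b1@7:R b2@8:L b4@9:R]
Beat 5 (R): throw ball5 h=7 -> lands@12:L; in-air after throw: [b3@6:L b1@7:R b2@8:L b4@9:R b5@12:L]
Beat 6 (L): throw ball3 h=7 -> lands@13:R; in-air after throw: [b1@7:R b2@8:L b4@9:R b5@12:L b3@13:R]
Beat 7 (R): throw ball1 h=4 -> lands@11:R; in-air after throw: [b2@8:L b4@9:R b1@11:R b5@12:L b3@13:R]
Beat 8 (L): throw ball2 h=6 -> lands@14:L; in-air after throw: [b4@9:R b1@11:R b5@12:L b3@13:R b2@14:L]
Beat 9 (R): throw ball4 h=1 -> lands@10:L; in-air after throw: [b4@10:L b1@11:R b5@12:L b3@13:R b2@14:L]
Beat 10 (L): throw ball4 h=7 -> lands@17:R; in-air after throw: [b1@11:R b5@12:L b3@13:R b2@14:L b4@17:R]
Beat 11 (R): throw ball1 h=7 -> lands@18:L; in-air after throw: [b5@12:L b3@13:R b2@14:L b4@17:R b1@18:L]
Beat 12 (L): throw ball5 h=4 -> lands@16:L; in-air after throw: [b3@13:R b2@14:L b5@16:L b4@17:R b1@18:L]
Beat 13 (R): throw ball3 h=6 -> lands@19:R; in-air after throw: [b2@14:L b5@16:L b4@17:R b1@18:L b3@19:R]
Beat 14 (L): throw ball2 h=1 -> lands@15:R; in-air after throw: [b2@15:R b5@16:L b4@17:R b1@18:L b3@19:R]
Ball 2: thrown@1 h=7 -> first land @8; rethrown@8 h=6 -> second land @14

Answer: 8 14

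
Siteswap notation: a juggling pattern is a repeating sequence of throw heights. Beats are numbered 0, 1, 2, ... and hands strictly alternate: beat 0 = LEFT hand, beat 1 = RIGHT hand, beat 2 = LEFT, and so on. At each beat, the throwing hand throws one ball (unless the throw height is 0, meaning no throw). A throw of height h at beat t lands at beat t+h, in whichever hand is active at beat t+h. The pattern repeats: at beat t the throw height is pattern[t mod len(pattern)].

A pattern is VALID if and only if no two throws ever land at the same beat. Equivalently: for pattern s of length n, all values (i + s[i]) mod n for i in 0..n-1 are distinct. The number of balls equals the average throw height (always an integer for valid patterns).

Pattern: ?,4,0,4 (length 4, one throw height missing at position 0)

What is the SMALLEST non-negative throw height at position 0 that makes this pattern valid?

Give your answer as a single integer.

i=0: s[i]=? (unknown)
i=1: (1 + 4) mod 4 = 1
i=2: (2 + 0) mod 4 = 2
i=3: (3 + 4) mod 4 = 3
Known residues: [1, 2, 3]; need a permutation of 0..3, so missing residue r = 0
Need (0 + s) mod 4 = 0; smallest s = (0 - 0) mod 4 = 0

Answer: 0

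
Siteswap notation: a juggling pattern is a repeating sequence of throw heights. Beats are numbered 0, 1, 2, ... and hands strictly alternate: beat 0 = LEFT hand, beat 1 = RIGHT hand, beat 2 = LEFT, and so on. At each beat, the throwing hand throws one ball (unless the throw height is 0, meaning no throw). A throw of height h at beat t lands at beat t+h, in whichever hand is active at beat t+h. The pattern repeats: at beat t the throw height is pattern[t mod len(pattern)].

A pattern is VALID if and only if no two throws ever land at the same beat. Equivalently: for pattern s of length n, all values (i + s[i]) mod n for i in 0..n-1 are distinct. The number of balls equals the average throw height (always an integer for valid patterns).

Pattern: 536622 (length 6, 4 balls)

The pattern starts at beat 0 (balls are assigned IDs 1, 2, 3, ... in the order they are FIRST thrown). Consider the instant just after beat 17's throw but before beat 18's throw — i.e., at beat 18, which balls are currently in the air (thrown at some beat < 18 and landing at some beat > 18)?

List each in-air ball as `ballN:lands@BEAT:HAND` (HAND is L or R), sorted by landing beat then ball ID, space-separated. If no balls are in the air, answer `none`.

Answer: ball1:lands@19:R ball3:lands@20:L ball4:lands@21:R

Derivation:
Beat 0 (L): throw ball1 h=5 -> lands@5:R; in-air after throw: [b1@5:R]
Beat 1 (R): throw ball2 h=3 -> lands@4:L; in-air after throw: [b2@4:L b1@5:R]
Beat 2 (L): throw ball3 h=6 -> lands@8:L; in-air after throw: [b2@4:L b1@5:R b3@8:L]
Beat 3 (R): throw ball4 h=6 -> lands@9:R; in-air after throw: [b2@4:L b1@5:R b3@8:L b4@9:R]
Beat 4 (L): throw ball2 h=2 -> lands@6:L; in-air after throw: [b1@5:R b2@6:L b3@8:L b4@9:R]
Beat 5 (R): throw ball1 h=2 -> lands@7:R; in-air after throw: [b2@6:L b1@7:R b3@8:L b4@9:R]
Beat 6 (L): throw ball2 h=5 -> lands@11:R; in-air after throw: [b1@7:R b3@8:L b4@9:R b2@11:R]
Beat 7 (R): throw ball1 h=3 -> lands@10:L; in-air after throw: [b3@8:L b4@9:R b1@10:L b2@11:R]
Beat 8 (L): throw ball3 h=6 -> lands@14:L; in-air after throw: [b4@9:R b1@10:L b2@11:R b3@14:L]
Beat 9 (R): throw ball4 h=6 -> lands@15:R; in-air after throw: [b1@10:L b2@11:R b3@14:L b4@15:R]
Beat 10 (L): throw ball1 h=2 -> lands@12:L; in-air after throw: [b2@11:R b1@12:L b3@14:L b4@15:R]
Beat 11 (R): throw ball2 h=2 -> lands@13:R; in-air after throw: [b1@12:L b2@13:R b3@14:L b4@15:R]
Beat 12 (L): throw ball1 h=5 -> lands@17:R; in-air after throw: [b2@13:R b3@14:L b4@15:R b1@17:R]
Beat 13 (R): throw ball2 h=3 -> lands@16:L; in-air after throw: [b3@14:L b4@15:R b2@16:L b1@17:R]
Beat 14 (L): throw ball3 h=6 -> lands@20:L; in-air after throw: [b4@15:R b2@16:L b1@17:R b3@20:L]
Beat 15 (R): throw ball4 h=6 -> lands@21:R; in-air after throw: [b2@16:L b1@17:R b3@20:L b4@21:R]
Beat 16 (L): throw ball2 h=2 -> lands@18:L; in-air after throw: [b1@17:R b2@18:L b3@20:L b4@21:R]
Beat 17 (R): throw ball1 h=2 -> lands@19:R; in-air after throw: [b2@18:L b1@19:R b3@20:L b4@21:R]
Beat 18 (L): throw ball2 h=5 -> lands@23:R; in-air after throw: [b1@19:R b3@20:L b4@21:R b2@23:R]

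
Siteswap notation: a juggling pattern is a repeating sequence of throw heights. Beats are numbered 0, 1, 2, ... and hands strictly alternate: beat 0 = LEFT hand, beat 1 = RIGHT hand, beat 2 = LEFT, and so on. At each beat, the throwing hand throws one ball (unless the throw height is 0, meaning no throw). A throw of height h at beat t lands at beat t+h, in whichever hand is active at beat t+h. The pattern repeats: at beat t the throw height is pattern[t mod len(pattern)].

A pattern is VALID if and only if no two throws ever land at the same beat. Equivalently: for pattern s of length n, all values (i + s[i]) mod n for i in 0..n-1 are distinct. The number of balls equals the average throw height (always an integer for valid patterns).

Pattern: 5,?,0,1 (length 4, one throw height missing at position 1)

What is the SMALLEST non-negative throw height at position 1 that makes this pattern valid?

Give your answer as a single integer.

Answer: 2

Derivation:
i=0: (0 + 5) mod 4 = 1
i=1: s[i]=? (unknown)
i=2: (2 + 0) mod 4 = 2
i=3: (3 + 1) mod 4 = 0
Known residues: [0, 1, 2]; need a permutation of 0..3, so missing residue r = 3
Need (1 + s) mod 4 = 3; smallest s = (3 - 1) mod 4 = 2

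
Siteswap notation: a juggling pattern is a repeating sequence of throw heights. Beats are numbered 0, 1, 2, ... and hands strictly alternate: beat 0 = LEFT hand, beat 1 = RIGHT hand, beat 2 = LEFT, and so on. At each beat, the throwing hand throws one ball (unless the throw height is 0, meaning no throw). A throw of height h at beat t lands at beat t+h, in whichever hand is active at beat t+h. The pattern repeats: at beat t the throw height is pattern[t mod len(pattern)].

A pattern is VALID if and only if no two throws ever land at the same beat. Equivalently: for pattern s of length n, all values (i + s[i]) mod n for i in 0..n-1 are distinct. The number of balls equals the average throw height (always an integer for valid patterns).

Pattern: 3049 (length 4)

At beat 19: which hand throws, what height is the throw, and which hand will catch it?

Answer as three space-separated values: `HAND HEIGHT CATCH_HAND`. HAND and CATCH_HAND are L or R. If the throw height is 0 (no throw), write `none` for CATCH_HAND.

Answer: R 9 L

Derivation:
Beat 19: 19 mod 2 = 1, so hand = R
Throw height = pattern[19 mod 4] = pattern[3] = 9
Lands at beat 19+9=28, 28 mod 2 = 0, so catch hand = L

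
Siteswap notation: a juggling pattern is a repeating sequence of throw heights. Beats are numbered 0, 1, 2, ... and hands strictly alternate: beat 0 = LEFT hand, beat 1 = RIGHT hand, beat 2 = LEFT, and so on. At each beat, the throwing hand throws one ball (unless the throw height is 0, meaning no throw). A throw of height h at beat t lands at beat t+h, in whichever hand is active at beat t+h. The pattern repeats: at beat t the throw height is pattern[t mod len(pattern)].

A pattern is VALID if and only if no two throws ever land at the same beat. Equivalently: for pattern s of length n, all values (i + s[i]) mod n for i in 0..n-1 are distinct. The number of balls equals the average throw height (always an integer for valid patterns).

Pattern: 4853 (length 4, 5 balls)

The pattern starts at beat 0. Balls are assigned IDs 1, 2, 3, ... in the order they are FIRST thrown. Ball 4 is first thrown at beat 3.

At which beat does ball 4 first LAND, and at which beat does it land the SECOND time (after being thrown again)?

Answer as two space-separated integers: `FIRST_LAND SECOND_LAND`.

Answer: 6 11

Derivation:
Beat 0 (L): throw ball1 h=4 -> lands@4:L; in-air after throw: [b1@4:L]
Beat 1 (R): throw ball2 h=8 -> lands@9:R; in-air after throw: [b1@4:L b2@9:R]
Beat 2 (L): throw ball3 h=5 -> lands@7:R; in-air after throw: [b1@4:L b3@7:R b2@9:R]
Beat 3 (R): throw ball4 h=3 -> lands@6:L; in-air after throw: [b1@4:L b4@6:L b3@7:R b2@9:R]
Beat 4 (L): throw ball1 h=4 -> lands@8:L; in-air after throw: [b4@6:L b3@7:R b1@8:L b2@9:R]
Beat 5 (R): throw ball5 h=8 -> lands@13:R; in-air after throw: [b4@6:L b3@7:R b1@8:L b2@9:R b5@13:R]
Beat 6 (L): throw ball4 h=5 -> lands@11:R; in-air after throw: [b3@7:R b1@8:L b2@9:R b4@11:R b5@13:R]
Beat 7 (R): throw ball3 h=3 -> lands@10:L; in-air after throw: [b1@8:L b2@9:R b3@10:L b4@11:R b5@13:R]
Beat 8 (L): throw ball1 h=4 -> lands@12:L; in-air after throw: [b2@9:R b3@10:L b4@11:R b1@12:L b5@13:R]
Beat 9 (R): throw ball2 h=8 -> lands@17:R; in-air after throw: [b3@10:L b4@11:R b1@12:L b5@13:R b2@17:R]
Beat 10 (L): throw ball3 h=5 -> lands@15:R; in-air after throw: [b4@11:R b1@12:L b5@13:R b3@15:R b2@17:R]
Beat 11 (R): throw ball4 h=3 -> lands@14:L; in-air after throw: [b1@12:L b5@13:R b4@14:L b3@15:R b2@17:R]
Ball 4: thrown@3 h=3 -> first land @6; rethrown@6 h=5 -> second land @11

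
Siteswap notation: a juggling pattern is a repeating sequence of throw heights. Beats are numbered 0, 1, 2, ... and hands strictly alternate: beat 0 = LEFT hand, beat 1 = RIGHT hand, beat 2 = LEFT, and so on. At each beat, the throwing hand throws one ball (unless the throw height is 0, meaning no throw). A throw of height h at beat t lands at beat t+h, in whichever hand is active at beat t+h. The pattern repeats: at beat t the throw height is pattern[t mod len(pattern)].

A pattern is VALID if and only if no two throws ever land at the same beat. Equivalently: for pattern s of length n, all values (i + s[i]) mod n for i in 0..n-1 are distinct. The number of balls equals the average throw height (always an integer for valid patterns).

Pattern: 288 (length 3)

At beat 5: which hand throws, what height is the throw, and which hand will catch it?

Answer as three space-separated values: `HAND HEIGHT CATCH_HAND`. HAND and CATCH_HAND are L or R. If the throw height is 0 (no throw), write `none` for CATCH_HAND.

Beat 5: 5 mod 2 = 1, so hand = R
Throw height = pattern[5 mod 3] = pattern[2] = 8
Lands at beat 5+8=13, 13 mod 2 = 1, so catch hand = R

Answer: R 8 R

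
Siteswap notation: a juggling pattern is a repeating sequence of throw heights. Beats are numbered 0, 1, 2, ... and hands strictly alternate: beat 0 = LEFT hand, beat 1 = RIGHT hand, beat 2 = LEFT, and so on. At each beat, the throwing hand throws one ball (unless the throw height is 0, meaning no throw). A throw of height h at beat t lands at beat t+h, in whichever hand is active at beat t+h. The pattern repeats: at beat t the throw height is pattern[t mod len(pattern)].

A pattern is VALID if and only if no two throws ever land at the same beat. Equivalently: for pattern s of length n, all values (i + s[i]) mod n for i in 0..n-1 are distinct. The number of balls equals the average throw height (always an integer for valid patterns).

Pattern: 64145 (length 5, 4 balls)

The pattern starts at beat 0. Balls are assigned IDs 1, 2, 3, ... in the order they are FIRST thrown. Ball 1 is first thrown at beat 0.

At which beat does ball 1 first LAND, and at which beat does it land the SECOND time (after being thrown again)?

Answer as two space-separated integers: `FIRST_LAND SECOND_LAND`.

Beat 0 (L): throw ball1 h=6 -> lands@6:L; in-air after throw: [b1@6:L]
Beat 1 (R): throw ball2 h=4 -> lands@5:R; in-air after throw: [b2@5:R b1@6:L]
Beat 2 (L): throw ball3 h=1 -> lands@3:R; in-air after throw: [b3@3:R b2@5:R b1@6:L]
Beat 3 (R): throw ball3 h=4 -> lands@7:R; in-air after throw: [b2@5:R b1@6:L b3@7:R]
Beat 4 (L): throw ball4 h=5 -> lands@9:R; in-air after throw: [b2@5:R b1@6:L b3@7:R b4@9:R]
Beat 5 (R): throw ball2 h=6 -> lands@11:R; in-air after throw: [b1@6:L b3@7:R b4@9:R b2@11:R]
Beat 6 (L): throw ball1 h=4 -> lands@10:L; in-air after throw: [b3@7:R b4@9:R b1@10:L b2@11:R]
Beat 7 (R): throw ball3 h=1 -> lands@8:L; in-air after throw: [b3@8:L b4@9:R b1@10:L b2@11:R]
Beat 8 (L): throw ball3 h=4 -> lands@12:L; in-air after throw: [b4@9:R b1@10:L b2@11:R b3@12:L]
Beat 9 (R): throw ball4 h=5 -> lands@14:L; in-air after throw: [b1@10:L b2@11:R b3@12:L b4@14:L]
Beat 10 (L): throw ball1 h=6 -> lands@16:L; in-air after throw: [b2@11:R b3@12:L b4@14:L b1@16:L]
Ball 1: thrown@0 h=6 -> first land @6; rethrown@6 h=4 -> second land @10

Answer: 6 10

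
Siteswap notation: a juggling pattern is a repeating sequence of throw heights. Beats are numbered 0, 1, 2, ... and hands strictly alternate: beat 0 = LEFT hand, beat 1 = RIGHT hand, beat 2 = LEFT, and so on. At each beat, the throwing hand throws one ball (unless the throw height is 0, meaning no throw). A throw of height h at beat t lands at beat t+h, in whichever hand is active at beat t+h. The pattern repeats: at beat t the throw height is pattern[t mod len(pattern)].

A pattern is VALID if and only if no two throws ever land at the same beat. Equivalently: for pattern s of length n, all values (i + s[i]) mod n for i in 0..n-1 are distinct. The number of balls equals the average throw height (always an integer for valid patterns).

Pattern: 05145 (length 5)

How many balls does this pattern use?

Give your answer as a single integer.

Answer: 3

Derivation:
Pattern = [0, 5, 1, 4, 5], length n = 5
  position 0: throw height = 0, running sum = 0
  position 1: throw height = 5, running sum = 5
  position 2: throw height = 1, running sum = 6
  position 3: throw height = 4, running sum = 10
  position 4: throw height = 5, running sum = 15
Total sum = 15; balls = sum / n = 15 / 5 = 3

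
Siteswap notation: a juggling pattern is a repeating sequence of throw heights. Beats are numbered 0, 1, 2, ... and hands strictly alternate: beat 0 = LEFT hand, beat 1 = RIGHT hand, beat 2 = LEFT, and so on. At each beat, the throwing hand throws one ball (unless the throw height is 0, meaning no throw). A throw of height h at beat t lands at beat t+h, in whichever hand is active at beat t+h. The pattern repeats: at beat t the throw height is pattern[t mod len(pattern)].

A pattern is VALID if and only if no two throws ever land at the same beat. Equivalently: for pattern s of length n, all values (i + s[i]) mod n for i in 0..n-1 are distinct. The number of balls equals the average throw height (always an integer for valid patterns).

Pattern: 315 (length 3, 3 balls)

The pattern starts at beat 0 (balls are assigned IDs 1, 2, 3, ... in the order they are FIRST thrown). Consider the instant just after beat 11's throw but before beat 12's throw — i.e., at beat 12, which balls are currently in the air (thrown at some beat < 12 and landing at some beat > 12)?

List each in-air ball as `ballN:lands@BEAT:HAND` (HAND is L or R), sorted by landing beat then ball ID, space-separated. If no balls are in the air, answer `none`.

Beat 0 (L): throw ball1 h=3 -> lands@3:R; in-air after throw: [b1@3:R]
Beat 1 (R): throw ball2 h=1 -> lands@2:L; in-air after throw: [b2@2:L b1@3:R]
Beat 2 (L): throw ball2 h=5 -> lands@7:R; in-air after throw: [b1@3:R b2@7:R]
Beat 3 (R): throw ball1 h=3 -> lands@6:L; in-air after throw: [b1@6:L b2@7:R]
Beat 4 (L): throw ball3 h=1 -> lands@5:R; in-air after throw: [b3@5:R b1@6:L b2@7:R]
Beat 5 (R): throw ball3 h=5 -> lands@10:L; in-air after throw: [b1@6:L b2@7:R b3@10:L]
Beat 6 (L): throw ball1 h=3 -> lands@9:R; in-air after throw: [b2@7:R b1@9:R b3@10:L]
Beat 7 (R): throw ball2 h=1 -> lands@8:L; in-air after throw: [b2@8:L b1@9:R b3@10:L]
Beat 8 (L): throw ball2 h=5 -> lands@13:R; in-air after throw: [b1@9:R b3@10:L b2@13:R]
Beat 9 (R): throw ball1 h=3 -> lands@12:L; in-air after throw: [b3@10:L b1@12:L b2@13:R]
Beat 10 (L): throw ball3 h=1 -> lands@11:R; in-air after throw: [b3@11:R b1@12:L b2@13:R]
Beat 11 (R): throw ball3 h=5 -> lands@16:L; in-air after throw: [b1@12:L b2@13:R b3@16:L]
Beat 12 (L): throw ball1 h=3 -> lands@15:R; in-air after throw: [b2@13:R b1@15:R b3@16:L]

Answer: ball2:lands@13:R ball3:lands@16:L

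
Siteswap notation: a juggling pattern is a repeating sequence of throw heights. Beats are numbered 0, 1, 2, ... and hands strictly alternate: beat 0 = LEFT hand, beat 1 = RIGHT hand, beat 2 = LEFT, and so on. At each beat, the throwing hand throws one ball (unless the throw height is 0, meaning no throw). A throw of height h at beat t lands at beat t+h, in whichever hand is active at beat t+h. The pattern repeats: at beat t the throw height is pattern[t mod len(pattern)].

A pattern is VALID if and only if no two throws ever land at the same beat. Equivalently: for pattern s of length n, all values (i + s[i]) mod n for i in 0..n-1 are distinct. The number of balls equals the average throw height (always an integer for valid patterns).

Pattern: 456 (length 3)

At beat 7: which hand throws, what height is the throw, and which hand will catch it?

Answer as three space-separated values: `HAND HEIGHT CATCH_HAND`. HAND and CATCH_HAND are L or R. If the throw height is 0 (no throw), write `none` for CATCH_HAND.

Answer: R 5 L

Derivation:
Beat 7: 7 mod 2 = 1, so hand = R
Throw height = pattern[7 mod 3] = pattern[1] = 5
Lands at beat 7+5=12, 12 mod 2 = 0, so catch hand = L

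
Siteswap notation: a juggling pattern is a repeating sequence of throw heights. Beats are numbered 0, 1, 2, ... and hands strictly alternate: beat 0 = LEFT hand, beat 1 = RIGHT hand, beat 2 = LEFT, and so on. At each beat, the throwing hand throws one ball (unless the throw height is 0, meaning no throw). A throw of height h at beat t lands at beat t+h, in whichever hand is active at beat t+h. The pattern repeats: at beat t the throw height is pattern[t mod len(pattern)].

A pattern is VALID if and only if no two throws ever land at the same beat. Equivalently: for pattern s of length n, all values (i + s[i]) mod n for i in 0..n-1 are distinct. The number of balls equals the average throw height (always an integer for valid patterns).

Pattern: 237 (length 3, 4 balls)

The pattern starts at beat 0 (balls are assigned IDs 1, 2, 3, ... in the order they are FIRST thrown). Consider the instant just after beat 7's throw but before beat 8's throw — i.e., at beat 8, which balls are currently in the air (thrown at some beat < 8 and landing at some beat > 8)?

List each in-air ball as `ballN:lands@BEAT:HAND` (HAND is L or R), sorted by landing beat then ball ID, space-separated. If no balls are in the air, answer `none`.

Answer: ball1:lands@9:R ball2:lands@10:L ball3:lands@12:L

Derivation:
Beat 0 (L): throw ball1 h=2 -> lands@2:L; in-air after throw: [b1@2:L]
Beat 1 (R): throw ball2 h=3 -> lands@4:L; in-air after throw: [b1@2:L b2@4:L]
Beat 2 (L): throw ball1 h=7 -> lands@9:R; in-air after throw: [b2@4:L b1@9:R]
Beat 3 (R): throw ball3 h=2 -> lands@5:R; in-air after throw: [b2@4:L b3@5:R b1@9:R]
Beat 4 (L): throw ball2 h=3 -> lands@7:R; in-air after throw: [b3@5:R b2@7:R b1@9:R]
Beat 5 (R): throw ball3 h=7 -> lands@12:L; in-air after throw: [b2@7:R b1@9:R b3@12:L]
Beat 6 (L): throw ball4 h=2 -> lands@8:L; in-air after throw: [b2@7:R b4@8:L b1@9:R b3@12:L]
Beat 7 (R): throw ball2 h=3 -> lands@10:L; in-air after throw: [b4@8:L b1@9:R b2@10:L b3@12:L]
Beat 8 (L): throw ball4 h=7 -> lands@15:R; in-air after throw: [b1@9:R b2@10:L b3@12:L b4@15:R]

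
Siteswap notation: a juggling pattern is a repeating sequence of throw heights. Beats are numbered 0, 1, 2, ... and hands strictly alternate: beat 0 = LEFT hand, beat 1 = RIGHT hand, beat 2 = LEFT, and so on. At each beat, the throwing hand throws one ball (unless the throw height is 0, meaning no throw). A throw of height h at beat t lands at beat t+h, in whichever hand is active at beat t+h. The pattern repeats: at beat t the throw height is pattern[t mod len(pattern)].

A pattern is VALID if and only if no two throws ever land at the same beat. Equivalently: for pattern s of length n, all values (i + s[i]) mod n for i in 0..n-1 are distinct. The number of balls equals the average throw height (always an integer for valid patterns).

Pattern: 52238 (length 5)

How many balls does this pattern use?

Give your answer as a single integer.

Answer: 4

Derivation:
Pattern = [5, 2, 2, 3, 8], length n = 5
  position 0: throw height = 5, running sum = 5
  position 1: throw height = 2, running sum = 7
  position 2: throw height = 2, running sum = 9
  position 3: throw height = 3, running sum = 12
  position 4: throw height = 8, running sum = 20
Total sum = 20; balls = sum / n = 20 / 5 = 4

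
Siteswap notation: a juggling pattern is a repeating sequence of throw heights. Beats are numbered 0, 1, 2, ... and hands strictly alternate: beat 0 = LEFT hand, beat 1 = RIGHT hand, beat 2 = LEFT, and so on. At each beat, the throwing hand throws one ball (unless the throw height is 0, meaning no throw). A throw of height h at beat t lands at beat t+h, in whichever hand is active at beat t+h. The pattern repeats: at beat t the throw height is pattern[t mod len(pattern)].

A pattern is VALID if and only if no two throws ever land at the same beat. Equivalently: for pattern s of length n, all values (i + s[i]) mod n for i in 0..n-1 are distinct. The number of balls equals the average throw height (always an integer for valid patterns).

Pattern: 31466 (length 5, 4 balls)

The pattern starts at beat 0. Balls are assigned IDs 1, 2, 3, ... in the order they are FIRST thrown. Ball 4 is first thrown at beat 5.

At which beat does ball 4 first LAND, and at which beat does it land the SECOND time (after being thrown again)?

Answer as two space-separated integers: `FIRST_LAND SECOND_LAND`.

Answer: 8 14

Derivation:
Beat 0 (L): throw ball1 h=3 -> lands@3:R; in-air after throw: [b1@3:R]
Beat 1 (R): throw ball2 h=1 -> lands@2:L; in-air after throw: [b2@2:L b1@3:R]
Beat 2 (L): throw ball2 h=4 -> lands@6:L; in-air after throw: [b1@3:R b2@6:L]
Beat 3 (R): throw ball1 h=6 -> lands@9:R; in-air after throw: [b2@6:L b1@9:R]
Beat 4 (L): throw ball3 h=6 -> lands@10:L; in-air after throw: [b2@6:L b1@9:R b3@10:L]
Beat 5 (R): throw ball4 h=3 -> lands@8:L; in-air after throw: [b2@6:L b4@8:L b1@9:R b3@10:L]
Beat 6 (L): throw ball2 h=1 -> lands@7:R; in-air after throw: [b2@7:R b4@8:L b1@9:R b3@10:L]
Beat 7 (R): throw ball2 h=4 -> lands@11:R; in-air after throw: [b4@8:L b1@9:R b3@10:L b2@11:R]
Beat 8 (L): throw ball4 h=6 -> lands@14:L; in-air after throw: [b1@9:R b3@10:L b2@11:R b4@14:L]
Beat 9 (R): throw ball1 h=6 -> lands@15:R; in-air after throw: [b3@10:L b2@11:R b4@14:L b1@15:R]
Beat 10 (L): throw ball3 h=3 -> lands@13:R; in-air after throw: [b2@11:R b3@13:R b4@14:L b1@15:R]
Beat 11 (R): throw ball2 h=1 -> lands@12:L; in-air after throw: [b2@12:L b3@13:R b4@14:L b1@15:R]
Beat 12 (L): throw ball2 h=4 -> lands@16:L; in-air after throw: [b3@13:R b4@14:L b1@15:R b2@16:L]
Beat 13 (R): throw ball3 h=6 -> lands@19:R; in-air after throw: [b4@14:L b1@15:R b2@16:L b3@19:R]
Beat 14 (L): throw ball4 h=6 -> lands@20:L; in-air after throw: [b1@15:R b2@16:L b3@19:R b4@20:L]
Ball 4: thrown@5 h=3 -> first land @8; rethrown@8 h=6 -> second land @14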